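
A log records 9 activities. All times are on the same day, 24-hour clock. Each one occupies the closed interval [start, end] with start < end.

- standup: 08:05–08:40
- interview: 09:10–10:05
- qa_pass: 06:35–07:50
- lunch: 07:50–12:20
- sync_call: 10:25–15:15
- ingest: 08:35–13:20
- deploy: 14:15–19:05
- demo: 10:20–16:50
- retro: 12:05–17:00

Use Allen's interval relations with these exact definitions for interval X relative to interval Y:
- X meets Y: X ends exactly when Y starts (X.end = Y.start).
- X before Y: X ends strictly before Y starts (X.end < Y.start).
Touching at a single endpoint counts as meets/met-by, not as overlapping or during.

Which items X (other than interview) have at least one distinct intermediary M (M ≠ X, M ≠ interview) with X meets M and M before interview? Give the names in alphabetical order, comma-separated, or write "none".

Target interview = [09:10, 10:05].
Intermediaries M with M before interview: qa_pass, standup.
Via qa_pass — items with X meets qa_pass: none.
Via standup — items with X meets standup: none.
Union: none.

none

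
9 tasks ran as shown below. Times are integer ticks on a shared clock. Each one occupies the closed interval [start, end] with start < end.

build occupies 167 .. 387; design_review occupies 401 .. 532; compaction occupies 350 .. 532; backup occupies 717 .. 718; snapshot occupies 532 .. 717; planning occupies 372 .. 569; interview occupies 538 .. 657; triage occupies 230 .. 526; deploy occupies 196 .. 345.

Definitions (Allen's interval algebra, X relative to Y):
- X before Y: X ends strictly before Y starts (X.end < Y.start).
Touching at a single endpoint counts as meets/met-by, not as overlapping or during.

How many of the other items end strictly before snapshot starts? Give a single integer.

3

Target snapshot = [532, 717].
backup [717, 718] → met-by → no.
build [167, 387] → before → counts.
compaction [350, 532] → meets → no.
deploy [196, 345] → before → counts.
design_review [401, 532] → meets → no.
interview [538, 657] → during → no.
planning [372, 569] → overlaps → no.
triage [230, 526] → before → counts.
Total: 3.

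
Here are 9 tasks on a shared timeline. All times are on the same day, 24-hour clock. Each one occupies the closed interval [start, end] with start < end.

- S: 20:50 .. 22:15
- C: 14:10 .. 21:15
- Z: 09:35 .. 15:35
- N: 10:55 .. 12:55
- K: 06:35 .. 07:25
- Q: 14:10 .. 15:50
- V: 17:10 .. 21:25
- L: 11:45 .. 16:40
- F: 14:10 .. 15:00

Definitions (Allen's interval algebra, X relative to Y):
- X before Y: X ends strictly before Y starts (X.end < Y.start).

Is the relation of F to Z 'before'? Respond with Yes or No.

No

F = [14:10, 15:00], Z = [09:35, 15:35].
Actual relation of F to Z: during.
Asked whether 'before' holds → No.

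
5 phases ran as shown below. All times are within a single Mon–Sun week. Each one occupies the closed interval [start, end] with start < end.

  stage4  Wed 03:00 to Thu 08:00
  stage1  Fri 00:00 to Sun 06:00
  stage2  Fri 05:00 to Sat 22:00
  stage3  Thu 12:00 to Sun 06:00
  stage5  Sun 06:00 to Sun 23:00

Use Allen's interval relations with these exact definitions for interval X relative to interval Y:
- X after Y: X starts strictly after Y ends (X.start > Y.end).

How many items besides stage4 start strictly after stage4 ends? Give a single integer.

4

Target stage4 = [Wed 03:00, Thu 08:00].
stage1 [Fri 00:00, Sun 06:00] → after → counts.
stage2 [Fri 05:00, Sat 22:00] → after → counts.
stage3 [Thu 12:00, Sun 06:00] → after → counts.
stage5 [Sun 06:00, Sun 23:00] → after → counts.
Total: 4.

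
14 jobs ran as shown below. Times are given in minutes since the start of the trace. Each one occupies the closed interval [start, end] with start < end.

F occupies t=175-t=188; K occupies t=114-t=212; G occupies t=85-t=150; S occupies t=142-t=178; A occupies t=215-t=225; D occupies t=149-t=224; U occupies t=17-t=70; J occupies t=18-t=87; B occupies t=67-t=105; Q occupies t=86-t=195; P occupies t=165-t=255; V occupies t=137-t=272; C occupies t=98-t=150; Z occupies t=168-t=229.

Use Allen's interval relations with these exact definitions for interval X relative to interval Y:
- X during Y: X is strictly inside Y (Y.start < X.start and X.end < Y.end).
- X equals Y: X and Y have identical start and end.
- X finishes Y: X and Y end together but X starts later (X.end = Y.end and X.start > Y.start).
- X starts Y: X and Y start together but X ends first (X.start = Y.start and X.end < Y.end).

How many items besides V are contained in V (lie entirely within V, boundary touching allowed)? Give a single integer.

Target V = [t=137, t=272].
A [t=215, t=225] → during → counts.
B [t=67, t=105] → before → no.
C [t=98, t=150] → overlaps → no.
D [t=149, t=224] → during → counts.
F [t=175, t=188] → during → counts.
G [t=85, t=150] → overlaps → no.
J [t=18, t=87] → before → no.
K [t=114, t=212] → overlaps → no.
P [t=165, t=255] → during → counts.
Q [t=86, t=195] → overlaps → no.
S [t=142, t=178] → during → counts.
U [t=17, t=70] → before → no.
Z [t=168, t=229] → during → counts.
Total: 6.

6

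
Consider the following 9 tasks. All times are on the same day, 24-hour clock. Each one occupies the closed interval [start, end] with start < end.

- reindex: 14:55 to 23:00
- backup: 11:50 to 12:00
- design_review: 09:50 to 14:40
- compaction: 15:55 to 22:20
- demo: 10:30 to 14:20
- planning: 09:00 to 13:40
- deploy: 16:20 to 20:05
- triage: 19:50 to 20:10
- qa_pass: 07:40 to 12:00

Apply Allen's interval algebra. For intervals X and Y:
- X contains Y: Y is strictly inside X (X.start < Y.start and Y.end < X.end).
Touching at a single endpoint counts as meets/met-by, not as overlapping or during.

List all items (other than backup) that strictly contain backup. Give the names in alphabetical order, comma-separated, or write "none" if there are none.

Target backup = [11:50, 12:00].
compaction [15:55, 22:20] → after → no.
demo [10:30, 14:20] → contains → yes.
deploy [16:20, 20:05] → after → no.
design_review [09:50, 14:40] → contains → yes.
planning [09:00, 13:40] → contains → yes.
qa_pass [07:40, 12:00] → finished-by → no.
reindex [14:55, 23:00] → after → no.
triage [19:50, 20:10] → after → no.
Result: demo, design_review, planning.

demo, design_review, planning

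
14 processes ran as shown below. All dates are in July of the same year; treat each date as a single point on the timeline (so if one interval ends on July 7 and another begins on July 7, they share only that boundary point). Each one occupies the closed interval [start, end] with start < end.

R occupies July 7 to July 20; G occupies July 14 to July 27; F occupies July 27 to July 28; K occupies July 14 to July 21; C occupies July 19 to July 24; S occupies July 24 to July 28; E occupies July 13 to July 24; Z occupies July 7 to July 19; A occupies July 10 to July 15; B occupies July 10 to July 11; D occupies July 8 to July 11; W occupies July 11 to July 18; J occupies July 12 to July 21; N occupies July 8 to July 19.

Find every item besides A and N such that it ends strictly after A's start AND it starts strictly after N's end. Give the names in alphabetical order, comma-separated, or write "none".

F, S

Conditions: its end is strictly after A's start (X.end > July 10) AND its start is strictly after N's end (X.start > July 19).
B: end July 11 > July 10? ✓; start July 10 > July 19? ✗ → no.
C: end July 24 > July 10? ✓; start July 19 > July 19? ✗ → no.
D: end July 11 > July 10? ✓; start July 8 > July 19? ✗ → no.
E: end July 24 > July 10? ✓; start July 13 > July 19? ✗ → no.
F: end July 28 > July 10? ✓; start July 27 > July 19? ✓ → yes.
G: end July 27 > July 10? ✓; start July 14 > July 19? ✗ → no.
J: end July 21 > July 10? ✓; start July 12 > July 19? ✗ → no.
K: end July 21 > July 10? ✓; start July 14 > July 19? ✗ → no.
R: end July 20 > July 10? ✓; start July 7 > July 19? ✗ → no.
S: end July 28 > July 10? ✓; start July 24 > July 19? ✓ → yes.
W: end July 18 > July 10? ✓; start July 11 > July 19? ✗ → no.
Z: end July 19 > July 10? ✓; start July 7 > July 19? ✗ → no.
Result: F, S.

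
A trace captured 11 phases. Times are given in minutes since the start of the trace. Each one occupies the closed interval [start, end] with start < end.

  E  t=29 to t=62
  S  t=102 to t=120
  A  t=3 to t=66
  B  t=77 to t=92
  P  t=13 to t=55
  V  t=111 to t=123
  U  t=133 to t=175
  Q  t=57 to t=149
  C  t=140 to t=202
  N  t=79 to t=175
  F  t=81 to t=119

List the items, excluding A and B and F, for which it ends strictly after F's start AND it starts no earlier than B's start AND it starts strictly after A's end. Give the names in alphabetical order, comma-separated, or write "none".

Conditions: its end is strictly after F's start (X.end > t=81) AND its start is no earlier than B's start (X.start >= t=77) AND its start is strictly after A's end (X.start > t=66).
C: end t=202 > t=81? ✓; start t=140 >= t=77? ✓; start t=140 > t=66? ✓ → yes.
E: end t=62 > t=81? ✗; start t=29 >= t=77? ✗; start t=29 > t=66? ✗ → no.
N: end t=175 > t=81? ✓; start t=79 >= t=77? ✓; start t=79 > t=66? ✓ → yes.
P: end t=55 > t=81? ✗; start t=13 >= t=77? ✗; start t=13 > t=66? ✗ → no.
Q: end t=149 > t=81? ✓; start t=57 >= t=77? ✗; start t=57 > t=66? ✗ → no.
S: end t=120 > t=81? ✓; start t=102 >= t=77? ✓; start t=102 > t=66? ✓ → yes.
U: end t=175 > t=81? ✓; start t=133 >= t=77? ✓; start t=133 > t=66? ✓ → yes.
V: end t=123 > t=81? ✓; start t=111 >= t=77? ✓; start t=111 > t=66? ✓ → yes.
Result: C, N, S, U, V.

C, N, S, U, V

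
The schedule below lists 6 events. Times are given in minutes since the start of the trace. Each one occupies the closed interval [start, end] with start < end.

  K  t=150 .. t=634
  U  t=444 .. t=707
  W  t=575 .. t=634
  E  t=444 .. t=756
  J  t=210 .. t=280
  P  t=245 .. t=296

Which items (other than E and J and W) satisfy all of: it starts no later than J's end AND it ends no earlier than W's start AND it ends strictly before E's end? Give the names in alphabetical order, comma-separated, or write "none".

K

Conditions: its start is no later than J's end (X.start <= t=280) AND its end is no earlier than W's start (X.end >= t=575) AND its end is strictly before E's end (X.end < t=756).
K: start t=150 <= t=280? ✓; end t=634 >= t=575? ✓; end t=634 < t=756? ✓ → yes.
P: start t=245 <= t=280? ✓; end t=296 >= t=575? ✗; end t=296 < t=756? ✓ → no.
U: start t=444 <= t=280? ✗; end t=707 >= t=575? ✓; end t=707 < t=756? ✓ → no.
Result: K.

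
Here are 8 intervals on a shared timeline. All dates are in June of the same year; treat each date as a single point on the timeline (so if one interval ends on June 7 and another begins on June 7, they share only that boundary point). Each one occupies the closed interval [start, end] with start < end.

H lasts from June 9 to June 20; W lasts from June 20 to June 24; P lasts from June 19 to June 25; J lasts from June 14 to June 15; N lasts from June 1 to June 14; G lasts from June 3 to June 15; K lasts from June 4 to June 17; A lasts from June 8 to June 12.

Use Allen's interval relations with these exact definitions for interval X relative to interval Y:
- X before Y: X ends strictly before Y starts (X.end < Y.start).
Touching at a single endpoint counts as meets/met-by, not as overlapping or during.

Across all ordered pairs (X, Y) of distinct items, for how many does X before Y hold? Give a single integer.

11

Checking all 56 ordered pairs for relation 'before'; matching pairs in alphabetical order:
(A, J): A before J ✓
(A, P): A before P ✓
(A, W): A before W ✓
(G, P): G before P ✓
(G, W): G before W ✓
(J, P): J before P ✓
(J, W): J before W ✓
(K, P): K before P ✓
(K, W): K before W ✓
(N, P): N before P ✓
(N, W): N before W ✓
Count: 11.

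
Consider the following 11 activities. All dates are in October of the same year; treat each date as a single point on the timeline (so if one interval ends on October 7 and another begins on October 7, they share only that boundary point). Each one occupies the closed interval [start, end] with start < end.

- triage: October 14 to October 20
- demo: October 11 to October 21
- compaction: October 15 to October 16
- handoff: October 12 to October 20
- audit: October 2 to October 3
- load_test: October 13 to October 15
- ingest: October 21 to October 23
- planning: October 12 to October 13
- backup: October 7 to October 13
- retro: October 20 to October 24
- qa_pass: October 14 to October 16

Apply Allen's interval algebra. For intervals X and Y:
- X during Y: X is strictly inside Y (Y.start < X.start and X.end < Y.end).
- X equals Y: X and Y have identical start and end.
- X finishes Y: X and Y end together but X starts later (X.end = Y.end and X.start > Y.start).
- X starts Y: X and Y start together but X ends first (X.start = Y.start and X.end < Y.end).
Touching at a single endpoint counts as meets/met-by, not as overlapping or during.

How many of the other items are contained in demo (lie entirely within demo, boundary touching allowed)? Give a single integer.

6

Target demo = [October 11, October 21].
audit [October 2, October 3] → before → no.
backup [October 7, October 13] → overlaps → no.
compaction [October 15, October 16] → during → counts.
handoff [October 12, October 20] → during → counts.
ingest [October 21, October 23] → met-by → no.
load_test [October 13, October 15] → during → counts.
planning [October 12, October 13] → during → counts.
qa_pass [October 14, October 16] → during → counts.
retro [October 20, October 24] → overlapped-by → no.
triage [October 14, October 20] → during → counts.
Total: 6.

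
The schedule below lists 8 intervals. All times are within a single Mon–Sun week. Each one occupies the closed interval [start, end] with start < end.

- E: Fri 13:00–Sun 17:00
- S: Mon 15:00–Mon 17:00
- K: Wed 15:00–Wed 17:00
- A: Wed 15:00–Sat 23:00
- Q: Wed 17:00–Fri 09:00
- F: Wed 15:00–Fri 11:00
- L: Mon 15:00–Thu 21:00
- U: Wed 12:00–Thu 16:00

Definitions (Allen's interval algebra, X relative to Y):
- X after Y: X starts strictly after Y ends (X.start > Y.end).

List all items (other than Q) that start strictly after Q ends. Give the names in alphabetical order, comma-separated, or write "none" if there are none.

Target Q = [Wed 17:00, Fri 09:00].
A [Wed 15:00, Sat 23:00] → contains → no.
E [Fri 13:00, Sun 17:00] → after → yes.
F [Wed 15:00, Fri 11:00] → contains → no.
K [Wed 15:00, Wed 17:00] → meets → no.
L [Mon 15:00, Thu 21:00] → overlaps → no.
S [Mon 15:00, Mon 17:00] → before → no.
U [Wed 12:00, Thu 16:00] → overlaps → no.
Result: E.

E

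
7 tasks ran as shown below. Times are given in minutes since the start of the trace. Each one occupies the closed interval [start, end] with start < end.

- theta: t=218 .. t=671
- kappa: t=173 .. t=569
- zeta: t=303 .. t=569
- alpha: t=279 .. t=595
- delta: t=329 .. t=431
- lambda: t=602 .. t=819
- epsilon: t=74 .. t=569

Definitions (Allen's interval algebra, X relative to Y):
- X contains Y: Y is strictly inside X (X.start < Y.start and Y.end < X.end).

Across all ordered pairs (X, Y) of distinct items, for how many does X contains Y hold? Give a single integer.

8

Checking all 42 ordered pairs for relation 'contains'; matching pairs in alphabetical order:
(alpha, delta): alpha contains delta ✓
(alpha, zeta): alpha contains zeta ✓
(epsilon, delta): epsilon contains delta ✓
(kappa, delta): kappa contains delta ✓
(theta, alpha): theta contains alpha ✓
(theta, delta): theta contains delta ✓
(theta, zeta): theta contains zeta ✓
(zeta, delta): zeta contains delta ✓
Count: 8.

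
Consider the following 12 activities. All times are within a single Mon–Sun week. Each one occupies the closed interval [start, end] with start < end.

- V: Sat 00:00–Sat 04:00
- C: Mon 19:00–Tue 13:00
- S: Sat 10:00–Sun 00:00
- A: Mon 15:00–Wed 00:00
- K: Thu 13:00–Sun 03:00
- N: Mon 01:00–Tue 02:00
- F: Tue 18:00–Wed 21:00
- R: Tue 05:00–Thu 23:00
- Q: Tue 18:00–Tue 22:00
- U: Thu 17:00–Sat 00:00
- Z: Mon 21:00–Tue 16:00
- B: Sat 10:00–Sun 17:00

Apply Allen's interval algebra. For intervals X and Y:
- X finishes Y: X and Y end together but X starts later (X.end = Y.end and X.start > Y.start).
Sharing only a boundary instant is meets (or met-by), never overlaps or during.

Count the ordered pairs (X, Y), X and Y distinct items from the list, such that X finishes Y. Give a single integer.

0

Checking all 132 ordered pairs for relation 'finishes'; matching pairs in alphabetical order:
No pair satisfies it.
Count: 0.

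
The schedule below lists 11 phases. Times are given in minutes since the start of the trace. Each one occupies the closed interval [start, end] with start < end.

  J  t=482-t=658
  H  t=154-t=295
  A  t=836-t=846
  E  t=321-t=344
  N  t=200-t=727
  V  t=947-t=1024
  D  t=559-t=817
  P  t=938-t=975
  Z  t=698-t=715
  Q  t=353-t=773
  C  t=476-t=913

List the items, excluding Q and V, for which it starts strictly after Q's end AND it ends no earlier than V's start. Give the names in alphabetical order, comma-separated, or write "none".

Conditions: its start is strictly after Q's end (X.start > t=773) AND its end is no earlier than V's start (X.end >= t=947).
A: start t=836 > t=773? ✓; end t=846 >= t=947? ✗ → no.
C: start t=476 > t=773? ✗; end t=913 >= t=947? ✗ → no.
D: start t=559 > t=773? ✗; end t=817 >= t=947? ✗ → no.
E: start t=321 > t=773? ✗; end t=344 >= t=947? ✗ → no.
H: start t=154 > t=773? ✗; end t=295 >= t=947? ✗ → no.
J: start t=482 > t=773? ✗; end t=658 >= t=947? ✗ → no.
N: start t=200 > t=773? ✗; end t=727 >= t=947? ✗ → no.
P: start t=938 > t=773? ✓; end t=975 >= t=947? ✓ → yes.
Z: start t=698 > t=773? ✗; end t=715 >= t=947? ✗ → no.
Result: P.

P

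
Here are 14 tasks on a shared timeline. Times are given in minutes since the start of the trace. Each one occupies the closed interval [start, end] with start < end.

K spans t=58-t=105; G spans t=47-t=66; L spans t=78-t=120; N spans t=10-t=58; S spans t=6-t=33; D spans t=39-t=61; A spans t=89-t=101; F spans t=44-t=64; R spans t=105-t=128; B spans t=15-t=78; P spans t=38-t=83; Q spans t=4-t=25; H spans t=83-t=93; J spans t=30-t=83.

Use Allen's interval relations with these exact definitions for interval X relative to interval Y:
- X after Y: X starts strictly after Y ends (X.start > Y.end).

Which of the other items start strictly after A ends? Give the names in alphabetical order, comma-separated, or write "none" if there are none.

R

Target A = [t=89, t=101].
B [t=15, t=78] → before → no.
D [t=39, t=61] → before → no.
F [t=44, t=64] → before → no.
G [t=47, t=66] → before → no.
H [t=83, t=93] → overlaps → no.
J [t=30, t=83] → before → no.
K [t=58, t=105] → contains → no.
L [t=78, t=120] → contains → no.
N [t=10, t=58] → before → no.
P [t=38, t=83] → before → no.
Q [t=4, t=25] → before → no.
R [t=105, t=128] → after → yes.
S [t=6, t=33] → before → no.
Result: R.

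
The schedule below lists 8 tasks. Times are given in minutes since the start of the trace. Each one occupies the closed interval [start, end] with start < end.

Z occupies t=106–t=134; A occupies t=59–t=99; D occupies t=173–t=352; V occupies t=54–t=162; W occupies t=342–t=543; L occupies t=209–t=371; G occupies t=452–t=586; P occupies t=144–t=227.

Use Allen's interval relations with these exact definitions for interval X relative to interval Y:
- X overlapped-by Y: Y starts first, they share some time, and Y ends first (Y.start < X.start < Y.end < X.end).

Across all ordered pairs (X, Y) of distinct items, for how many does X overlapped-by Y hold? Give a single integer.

7

Checking all 56 ordered pairs for relation 'overlapped-by'; matching pairs in alphabetical order:
(D, P): D overlapped-by P ✓
(G, W): G overlapped-by W ✓
(L, D): L overlapped-by D ✓
(L, P): L overlapped-by P ✓
(P, V): P overlapped-by V ✓
(W, D): W overlapped-by D ✓
(W, L): W overlapped-by L ✓
Count: 7.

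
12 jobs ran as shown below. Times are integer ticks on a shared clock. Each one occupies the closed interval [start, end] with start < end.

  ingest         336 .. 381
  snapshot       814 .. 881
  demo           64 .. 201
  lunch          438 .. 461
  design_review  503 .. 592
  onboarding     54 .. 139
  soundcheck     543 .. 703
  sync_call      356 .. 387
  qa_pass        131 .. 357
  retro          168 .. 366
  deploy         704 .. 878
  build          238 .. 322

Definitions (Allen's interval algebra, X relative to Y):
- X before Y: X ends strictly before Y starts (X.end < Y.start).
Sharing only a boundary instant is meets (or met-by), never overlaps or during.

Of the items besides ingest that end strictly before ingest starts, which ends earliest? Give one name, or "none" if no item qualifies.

onboarding

Target ingest = [336, 381].
build [238, 322] → before → candidate.
demo [64, 201] → before → candidate.
deploy [704, 878] → after → excluded.
design_review [503, 592] → after → excluded.
lunch [438, 461] → after → excluded.
onboarding [54, 139] → before → candidate.
qa_pass [131, 357] → overlaps → excluded.
retro [168, 366] → overlaps → excluded.
snapshot [814, 881] → after → excluded.
soundcheck [543, 703] → after → excluded.
sync_call [356, 387] → overlapped-by → excluded.
Among candidates, earliest end is 139 → onboarding.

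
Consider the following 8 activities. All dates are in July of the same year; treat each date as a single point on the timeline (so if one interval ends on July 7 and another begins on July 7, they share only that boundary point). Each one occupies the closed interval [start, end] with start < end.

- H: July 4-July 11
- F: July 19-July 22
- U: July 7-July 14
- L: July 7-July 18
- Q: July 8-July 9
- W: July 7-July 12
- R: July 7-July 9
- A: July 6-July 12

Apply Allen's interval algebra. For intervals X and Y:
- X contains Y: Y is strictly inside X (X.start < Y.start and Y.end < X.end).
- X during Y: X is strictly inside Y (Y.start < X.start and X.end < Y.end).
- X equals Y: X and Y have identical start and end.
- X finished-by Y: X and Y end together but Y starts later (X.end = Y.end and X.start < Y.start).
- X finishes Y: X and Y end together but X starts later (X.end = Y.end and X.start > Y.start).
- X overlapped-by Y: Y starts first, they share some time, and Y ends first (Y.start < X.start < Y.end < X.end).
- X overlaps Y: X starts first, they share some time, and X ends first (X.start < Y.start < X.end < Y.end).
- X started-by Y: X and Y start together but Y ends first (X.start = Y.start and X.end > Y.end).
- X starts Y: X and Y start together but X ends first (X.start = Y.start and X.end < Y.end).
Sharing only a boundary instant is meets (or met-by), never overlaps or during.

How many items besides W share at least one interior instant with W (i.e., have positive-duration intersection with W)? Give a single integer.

Target W = [July 7, July 12].
A [July 6, July 12] → finished-by → counts.
F [July 19, July 22] → after → no.
H [July 4, July 11] → overlaps → counts.
L [July 7, July 18] → started-by → counts.
Q [July 8, July 9] → during → counts.
R [July 7, July 9] → starts → counts.
U [July 7, July 14] → started-by → counts.
Total: 6.

6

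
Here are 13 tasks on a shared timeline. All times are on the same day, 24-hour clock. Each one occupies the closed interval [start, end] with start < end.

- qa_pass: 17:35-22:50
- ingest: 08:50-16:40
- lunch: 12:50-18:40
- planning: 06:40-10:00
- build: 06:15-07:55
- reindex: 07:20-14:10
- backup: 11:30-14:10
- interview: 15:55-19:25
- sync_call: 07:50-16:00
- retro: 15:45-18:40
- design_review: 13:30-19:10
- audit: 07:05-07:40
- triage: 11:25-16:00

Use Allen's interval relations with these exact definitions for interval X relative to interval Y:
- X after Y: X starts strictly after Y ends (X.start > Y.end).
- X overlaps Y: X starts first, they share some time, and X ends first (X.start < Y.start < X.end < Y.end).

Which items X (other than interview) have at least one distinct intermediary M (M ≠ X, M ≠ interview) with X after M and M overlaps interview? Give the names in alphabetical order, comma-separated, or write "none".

Target interview = [15:55, 19:25].
Intermediaries M with M overlaps interview: design_review, ingest, lunch, retro, sync_call, triage.
Via design_review — items with X after design_review: none.
Via ingest — items with X after ingest: qa_pass.
Via lunch — items with X after lunch: none.
Via retro — items with X after retro: none.
Via sync_call — items with X after sync_call: qa_pass.
Via triage — items with X after triage: qa_pass.
Union: qa_pass.

qa_pass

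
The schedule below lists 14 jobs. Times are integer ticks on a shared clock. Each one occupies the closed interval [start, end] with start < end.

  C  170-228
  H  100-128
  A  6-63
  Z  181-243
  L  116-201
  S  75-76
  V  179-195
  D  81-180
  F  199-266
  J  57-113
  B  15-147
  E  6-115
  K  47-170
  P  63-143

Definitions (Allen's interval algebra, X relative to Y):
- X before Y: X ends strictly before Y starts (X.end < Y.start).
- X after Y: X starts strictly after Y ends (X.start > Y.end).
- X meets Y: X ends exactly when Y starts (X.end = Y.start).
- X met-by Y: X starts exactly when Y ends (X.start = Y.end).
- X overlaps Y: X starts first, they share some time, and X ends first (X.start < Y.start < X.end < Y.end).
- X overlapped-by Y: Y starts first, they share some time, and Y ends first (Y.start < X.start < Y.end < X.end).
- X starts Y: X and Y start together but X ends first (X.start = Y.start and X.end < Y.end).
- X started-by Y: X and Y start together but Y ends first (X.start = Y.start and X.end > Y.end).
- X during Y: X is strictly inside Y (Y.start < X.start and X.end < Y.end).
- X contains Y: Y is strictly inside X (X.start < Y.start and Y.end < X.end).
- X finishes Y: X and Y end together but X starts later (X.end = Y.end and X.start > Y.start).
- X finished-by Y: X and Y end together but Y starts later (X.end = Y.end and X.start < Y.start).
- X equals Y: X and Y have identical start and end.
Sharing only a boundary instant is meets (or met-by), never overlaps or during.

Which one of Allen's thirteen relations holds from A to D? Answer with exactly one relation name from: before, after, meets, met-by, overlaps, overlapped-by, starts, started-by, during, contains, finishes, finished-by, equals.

before

A = [6, 63]; D = [81, 180].
Compare endpoints: A.start < D.start, A.start < D.end, A.end < D.start, A.end < D.end.
That pattern is 'before'.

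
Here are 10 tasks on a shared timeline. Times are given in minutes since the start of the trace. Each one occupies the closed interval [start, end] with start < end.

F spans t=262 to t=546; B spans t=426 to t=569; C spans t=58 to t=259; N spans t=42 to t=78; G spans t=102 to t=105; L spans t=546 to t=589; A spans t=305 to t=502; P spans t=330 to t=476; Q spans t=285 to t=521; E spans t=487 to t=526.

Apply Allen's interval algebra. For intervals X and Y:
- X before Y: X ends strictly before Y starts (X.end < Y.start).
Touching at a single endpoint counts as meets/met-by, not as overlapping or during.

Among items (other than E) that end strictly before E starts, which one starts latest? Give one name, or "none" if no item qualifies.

P

Target E = [t=487, t=526].
A [t=305, t=502] → overlaps → excluded.
B [t=426, t=569] → contains → excluded.
C [t=58, t=259] → before → candidate.
F [t=262, t=546] → contains → excluded.
G [t=102, t=105] → before → candidate.
L [t=546, t=589] → after → excluded.
N [t=42, t=78] → before → candidate.
P [t=330, t=476] → before → candidate.
Q [t=285, t=521] → overlaps → excluded.
Among candidates, latest start is t=330 → P.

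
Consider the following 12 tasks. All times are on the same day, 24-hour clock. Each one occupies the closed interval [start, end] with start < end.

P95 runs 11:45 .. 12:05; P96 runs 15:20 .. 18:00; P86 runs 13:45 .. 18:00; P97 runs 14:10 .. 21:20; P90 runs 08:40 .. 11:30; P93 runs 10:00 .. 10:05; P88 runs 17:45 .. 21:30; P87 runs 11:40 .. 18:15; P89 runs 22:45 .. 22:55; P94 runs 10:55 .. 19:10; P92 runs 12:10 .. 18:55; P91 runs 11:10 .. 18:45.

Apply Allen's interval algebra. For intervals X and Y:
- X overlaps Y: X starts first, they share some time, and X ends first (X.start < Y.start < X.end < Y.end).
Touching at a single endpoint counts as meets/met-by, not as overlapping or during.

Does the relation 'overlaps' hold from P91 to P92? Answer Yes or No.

P91 = [11:10, 18:45], P92 = [12:10, 18:55].
Actual relation of P91 to P92: overlaps.
Asked whether 'overlaps' holds → Yes.

Yes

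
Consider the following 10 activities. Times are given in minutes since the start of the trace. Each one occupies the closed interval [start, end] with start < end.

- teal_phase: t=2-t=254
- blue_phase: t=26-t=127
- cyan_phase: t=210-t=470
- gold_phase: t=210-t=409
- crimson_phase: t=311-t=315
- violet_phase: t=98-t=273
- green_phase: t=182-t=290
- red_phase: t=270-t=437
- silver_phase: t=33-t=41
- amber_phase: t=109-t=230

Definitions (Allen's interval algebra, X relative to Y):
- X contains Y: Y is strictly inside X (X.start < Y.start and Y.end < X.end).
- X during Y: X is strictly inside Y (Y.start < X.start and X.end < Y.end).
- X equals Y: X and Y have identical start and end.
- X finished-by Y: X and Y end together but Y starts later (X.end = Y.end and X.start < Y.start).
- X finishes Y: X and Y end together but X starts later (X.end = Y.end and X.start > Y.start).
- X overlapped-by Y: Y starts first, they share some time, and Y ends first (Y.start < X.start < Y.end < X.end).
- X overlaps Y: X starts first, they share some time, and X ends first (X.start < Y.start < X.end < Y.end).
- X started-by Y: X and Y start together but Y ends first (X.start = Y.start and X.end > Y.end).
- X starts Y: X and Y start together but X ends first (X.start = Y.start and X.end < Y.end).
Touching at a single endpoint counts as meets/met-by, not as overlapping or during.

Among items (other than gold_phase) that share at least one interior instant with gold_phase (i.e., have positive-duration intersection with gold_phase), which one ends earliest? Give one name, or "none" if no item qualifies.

Target gold_phase = [t=210, t=409].
amber_phase [t=109, t=230] → overlaps → candidate.
blue_phase [t=26, t=127] → before → excluded.
crimson_phase [t=311, t=315] → during → candidate.
cyan_phase [t=210, t=470] → started-by → candidate.
green_phase [t=182, t=290] → overlaps → candidate.
red_phase [t=270, t=437] → overlapped-by → candidate.
silver_phase [t=33, t=41] → before → excluded.
teal_phase [t=2, t=254] → overlaps → candidate.
violet_phase [t=98, t=273] → overlaps → candidate.
Among candidates, earliest end is t=230 → amber_phase.

amber_phase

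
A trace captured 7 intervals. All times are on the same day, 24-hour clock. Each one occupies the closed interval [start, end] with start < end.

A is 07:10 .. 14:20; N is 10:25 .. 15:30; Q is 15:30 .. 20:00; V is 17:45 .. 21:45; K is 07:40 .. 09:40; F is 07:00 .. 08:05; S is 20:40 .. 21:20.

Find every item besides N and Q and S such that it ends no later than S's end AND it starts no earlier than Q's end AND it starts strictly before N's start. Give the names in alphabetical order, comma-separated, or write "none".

Conditions: its end is no later than S's end (X.end <= 21:20) AND its start is no earlier than Q's end (X.start >= 20:00) AND its start is strictly before N's start (X.start < 10:25).
A: end 14:20 <= 21:20? ✓; start 07:10 >= 20:00? ✗; start 07:10 < 10:25? ✓ → no.
F: end 08:05 <= 21:20? ✓; start 07:00 >= 20:00? ✗; start 07:00 < 10:25? ✓ → no.
K: end 09:40 <= 21:20? ✓; start 07:40 >= 20:00? ✗; start 07:40 < 10:25? ✓ → no.
V: end 21:45 <= 21:20? ✗; start 17:45 >= 20:00? ✗; start 17:45 < 10:25? ✗ → no.
Result: none.

none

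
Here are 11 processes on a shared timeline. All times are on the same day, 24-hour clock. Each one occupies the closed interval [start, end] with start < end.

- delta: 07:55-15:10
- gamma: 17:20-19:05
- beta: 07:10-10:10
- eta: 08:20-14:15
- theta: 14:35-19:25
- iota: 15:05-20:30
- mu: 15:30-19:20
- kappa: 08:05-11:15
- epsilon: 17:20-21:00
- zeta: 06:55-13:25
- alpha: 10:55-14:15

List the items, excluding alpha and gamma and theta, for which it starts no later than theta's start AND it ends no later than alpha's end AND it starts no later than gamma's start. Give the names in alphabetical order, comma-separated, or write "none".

beta, eta, kappa, zeta

Conditions: its start is no later than theta's start (X.start <= 14:35) AND its end is no later than alpha's end (X.end <= 14:15) AND its start is no later than gamma's start (X.start <= 17:20).
beta: start 07:10 <= 14:35? ✓; end 10:10 <= 14:15? ✓; start 07:10 <= 17:20? ✓ → yes.
delta: start 07:55 <= 14:35? ✓; end 15:10 <= 14:15? ✗; start 07:55 <= 17:20? ✓ → no.
epsilon: start 17:20 <= 14:35? ✗; end 21:00 <= 14:15? ✗; start 17:20 <= 17:20? ✓ → no.
eta: start 08:20 <= 14:35? ✓; end 14:15 <= 14:15? ✓; start 08:20 <= 17:20? ✓ → yes.
iota: start 15:05 <= 14:35? ✗; end 20:30 <= 14:15? ✗; start 15:05 <= 17:20? ✓ → no.
kappa: start 08:05 <= 14:35? ✓; end 11:15 <= 14:15? ✓; start 08:05 <= 17:20? ✓ → yes.
mu: start 15:30 <= 14:35? ✗; end 19:20 <= 14:15? ✗; start 15:30 <= 17:20? ✓ → no.
zeta: start 06:55 <= 14:35? ✓; end 13:25 <= 14:15? ✓; start 06:55 <= 17:20? ✓ → yes.
Result: beta, eta, kappa, zeta.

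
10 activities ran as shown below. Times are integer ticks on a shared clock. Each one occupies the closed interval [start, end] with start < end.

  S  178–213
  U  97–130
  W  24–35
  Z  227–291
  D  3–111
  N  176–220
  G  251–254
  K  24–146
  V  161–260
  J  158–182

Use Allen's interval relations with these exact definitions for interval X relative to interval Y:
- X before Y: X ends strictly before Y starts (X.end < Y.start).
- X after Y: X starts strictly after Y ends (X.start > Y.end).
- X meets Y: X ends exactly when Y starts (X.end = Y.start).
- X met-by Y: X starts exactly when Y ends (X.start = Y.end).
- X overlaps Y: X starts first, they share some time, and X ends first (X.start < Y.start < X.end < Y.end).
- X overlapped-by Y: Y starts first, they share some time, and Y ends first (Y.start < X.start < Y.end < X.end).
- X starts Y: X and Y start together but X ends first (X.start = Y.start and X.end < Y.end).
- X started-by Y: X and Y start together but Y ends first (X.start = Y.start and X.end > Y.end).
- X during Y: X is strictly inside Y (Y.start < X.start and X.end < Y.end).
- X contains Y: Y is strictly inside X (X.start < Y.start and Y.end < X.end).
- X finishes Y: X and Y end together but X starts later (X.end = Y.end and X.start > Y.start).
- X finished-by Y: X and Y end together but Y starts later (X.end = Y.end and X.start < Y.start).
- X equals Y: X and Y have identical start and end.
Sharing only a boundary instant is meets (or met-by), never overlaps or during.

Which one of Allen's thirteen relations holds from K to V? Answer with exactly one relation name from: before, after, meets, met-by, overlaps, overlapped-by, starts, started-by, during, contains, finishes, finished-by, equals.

K = [24, 146]; V = [161, 260].
Compare endpoints: K.start < V.start, K.start < V.end, K.end < V.start, K.end < V.end.
That pattern is 'before'.

before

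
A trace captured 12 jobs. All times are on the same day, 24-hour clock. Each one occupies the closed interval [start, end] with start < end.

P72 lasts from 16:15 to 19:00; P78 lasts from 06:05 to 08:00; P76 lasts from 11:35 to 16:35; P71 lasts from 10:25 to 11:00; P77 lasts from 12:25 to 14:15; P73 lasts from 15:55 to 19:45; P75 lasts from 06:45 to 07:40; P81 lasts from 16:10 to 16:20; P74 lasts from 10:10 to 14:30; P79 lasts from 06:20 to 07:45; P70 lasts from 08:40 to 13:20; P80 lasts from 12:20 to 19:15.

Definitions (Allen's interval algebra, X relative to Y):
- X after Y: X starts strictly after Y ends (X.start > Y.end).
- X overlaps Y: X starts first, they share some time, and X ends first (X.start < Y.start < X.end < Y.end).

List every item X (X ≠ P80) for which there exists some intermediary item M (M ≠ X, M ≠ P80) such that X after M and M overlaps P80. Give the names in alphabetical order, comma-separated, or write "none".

Target P80 = [12:20, 19:15].
Intermediaries M with M overlaps P80: P70, P74, P76.
Via P70 — items with X after P70: P72, P73, P81.
Via P74 — items with X after P74: P72, P73, P81.
Via P76 — items with X after P76: none.
Union: P72, P73, P81.

P72, P73, P81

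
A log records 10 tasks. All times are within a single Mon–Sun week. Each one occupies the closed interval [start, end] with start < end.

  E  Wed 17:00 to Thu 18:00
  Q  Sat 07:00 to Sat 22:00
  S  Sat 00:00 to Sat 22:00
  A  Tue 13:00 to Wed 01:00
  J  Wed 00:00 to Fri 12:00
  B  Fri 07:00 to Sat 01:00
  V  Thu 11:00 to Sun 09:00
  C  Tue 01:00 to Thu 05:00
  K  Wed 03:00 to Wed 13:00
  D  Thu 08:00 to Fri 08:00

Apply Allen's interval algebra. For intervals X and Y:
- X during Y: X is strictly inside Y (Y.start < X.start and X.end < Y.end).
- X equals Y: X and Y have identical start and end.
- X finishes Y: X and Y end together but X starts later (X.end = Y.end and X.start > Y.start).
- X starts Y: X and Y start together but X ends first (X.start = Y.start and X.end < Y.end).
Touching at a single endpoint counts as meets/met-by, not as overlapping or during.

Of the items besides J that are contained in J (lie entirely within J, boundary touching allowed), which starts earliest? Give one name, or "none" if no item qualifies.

Target J = [Wed 00:00, Fri 12:00].
A [Tue 13:00, Wed 01:00] → overlaps → excluded.
B [Fri 07:00, Sat 01:00] → overlapped-by → excluded.
C [Tue 01:00, Thu 05:00] → overlaps → excluded.
D [Thu 08:00, Fri 08:00] → during → candidate.
E [Wed 17:00, Thu 18:00] → during → candidate.
K [Wed 03:00, Wed 13:00] → during → candidate.
Q [Sat 07:00, Sat 22:00] → after → excluded.
S [Sat 00:00, Sat 22:00] → after → excluded.
V [Thu 11:00, Sun 09:00] → overlapped-by → excluded.
Among candidates, earliest start is Wed 03:00 → K.

K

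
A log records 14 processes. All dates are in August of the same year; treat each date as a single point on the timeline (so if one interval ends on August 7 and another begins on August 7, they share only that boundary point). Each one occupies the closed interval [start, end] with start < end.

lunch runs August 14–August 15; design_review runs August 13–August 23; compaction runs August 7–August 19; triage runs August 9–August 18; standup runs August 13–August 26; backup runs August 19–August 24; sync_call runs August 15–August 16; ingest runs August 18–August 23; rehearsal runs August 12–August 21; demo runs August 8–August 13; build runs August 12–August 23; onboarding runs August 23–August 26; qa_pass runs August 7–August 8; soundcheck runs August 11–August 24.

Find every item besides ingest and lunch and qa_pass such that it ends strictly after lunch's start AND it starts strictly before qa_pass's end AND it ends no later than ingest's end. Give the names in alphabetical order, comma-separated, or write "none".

Conditions: its end is strictly after lunch's start (X.end > August 14) AND its start is strictly before qa_pass's end (X.start < August 8) AND its end is no later than ingest's end (X.end <= August 23).
backup: end August 24 > August 14? ✓; start August 19 < August 8? ✗; end August 24 <= August 23? ✗ → no.
build: end August 23 > August 14? ✓; start August 12 < August 8? ✗; end August 23 <= August 23? ✓ → no.
compaction: end August 19 > August 14? ✓; start August 7 < August 8? ✓; end August 19 <= August 23? ✓ → yes.
demo: end August 13 > August 14? ✗; start August 8 < August 8? ✗; end August 13 <= August 23? ✓ → no.
design_review: end August 23 > August 14? ✓; start August 13 < August 8? ✗; end August 23 <= August 23? ✓ → no.
onboarding: end August 26 > August 14? ✓; start August 23 < August 8? ✗; end August 26 <= August 23? ✗ → no.
rehearsal: end August 21 > August 14? ✓; start August 12 < August 8? ✗; end August 21 <= August 23? ✓ → no.
soundcheck: end August 24 > August 14? ✓; start August 11 < August 8? ✗; end August 24 <= August 23? ✗ → no.
standup: end August 26 > August 14? ✓; start August 13 < August 8? ✗; end August 26 <= August 23? ✗ → no.
sync_call: end August 16 > August 14? ✓; start August 15 < August 8? ✗; end August 16 <= August 23? ✓ → no.
triage: end August 18 > August 14? ✓; start August 9 < August 8? ✗; end August 18 <= August 23? ✓ → no.
Result: compaction.

compaction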